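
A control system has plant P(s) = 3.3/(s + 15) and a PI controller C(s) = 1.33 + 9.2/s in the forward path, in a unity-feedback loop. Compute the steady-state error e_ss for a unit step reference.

0

The open loop C(s)P(s) has a pole at the origin (type 1), so the static position error constant is infinite and e_ss = 1/(1+∞) = 0.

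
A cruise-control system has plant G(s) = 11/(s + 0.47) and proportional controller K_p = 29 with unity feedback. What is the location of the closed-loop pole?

s = -319.5

Closed-loop transfer function: T(s) = K_p·G(s)/(1 + K_p·G(s)) = 319/(s + 0.47 + 319) = 319/(s + 319.5).
The closed-loop pole is at s = −319.5.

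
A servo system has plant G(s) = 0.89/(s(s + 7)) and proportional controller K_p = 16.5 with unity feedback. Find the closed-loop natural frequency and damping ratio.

The closed-loop denominator is s(s+7) + 16.5·0.89 = s² + 7s + 14.69.
So ω_n² = 14.69 ⇒ ω_n = 3.832 rad/s, and ζ = 7/(2ω_n) = 0.913.

ω_n = 3.83 rad/s, ζ = 0.913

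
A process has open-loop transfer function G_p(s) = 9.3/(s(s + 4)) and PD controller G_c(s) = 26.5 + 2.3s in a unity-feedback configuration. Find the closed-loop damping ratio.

ζ = 0.809

Forward path: (26.5 + 2.3s)·9.3/(s(s+4)). The closed-loop characteristic equation is s² + (4 + 9.3·2.3)s + 9.3·26.5 = 0.
That is s² + 25.39s + 246.5 = 0, so ω_n = 15.7 rad/s and ζ = 25.39/(2·15.7) = 0.8087.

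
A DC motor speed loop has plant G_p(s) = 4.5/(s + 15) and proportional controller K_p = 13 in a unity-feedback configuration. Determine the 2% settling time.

T_s ≈ 0.0544 s

Closed-loop transfer function: T(s) = K_p·G_p(s)/(1 + K_p·G_p(s)) = 58.5/(s + 15 + 58.5) = 58.5/(s + 73.5).
Time constant τ = 1/73.5 = 0.01361 s, so the 2% settling time is about 4τ = 0.0544 s.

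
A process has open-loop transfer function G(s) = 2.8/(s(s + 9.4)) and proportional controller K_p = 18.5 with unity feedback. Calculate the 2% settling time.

T_s ≈ 0.851 s

The closed-loop denominator s² + 9.4s + 51.8 gives ω_n = √51.8 = 7.197 and ζ = 9.4/(2ω_n) = 0.653.
2% settling time T_s ≈ 4/(ζω_n) = 4/4.7 = 0.851 s.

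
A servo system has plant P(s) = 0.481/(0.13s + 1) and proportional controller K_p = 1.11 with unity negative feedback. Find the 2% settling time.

Closed loop: T(s) = K_p·P/(1+K_p·P) = 0.5339/(0.13s + 1 + 0.5339), with pole at s = −(1 + 0.5339)/0.13 = −11.8.
τ = 1/11.8 = 0.08475 s, so 2% settling time ≈ 4τ = 0.339 s.

T_s ≈ 0.339 s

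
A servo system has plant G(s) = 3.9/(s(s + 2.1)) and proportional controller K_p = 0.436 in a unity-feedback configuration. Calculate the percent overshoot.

1.4%

From 1 + K_pG(s) = 0: s² + 2.1s + 1.7 = 0 ⇒ ω_n = 1.304, ζ = 0.8052.
%OS = 100·exp(−πζ/√(1−ζ²)) = 100·exp(−π·0.8052/√0.3516) = 1.4%.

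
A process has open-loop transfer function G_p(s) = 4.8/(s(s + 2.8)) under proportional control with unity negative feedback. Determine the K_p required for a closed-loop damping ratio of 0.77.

K_p = 0.689

Closed-loop characteristic equation: s² + 2.8s + K_p·4.8 = 0.
So ω_n = √(4.8K_p) and 2ζω_n = 2.8, giving ζ = 2.8/(2√(4.8K_p)).
Setting ζ = 0.77: √(4.8K_p) = 2.8/(2·0.77) = 1.818, so K_p = 3.306/4.8 = 0.689.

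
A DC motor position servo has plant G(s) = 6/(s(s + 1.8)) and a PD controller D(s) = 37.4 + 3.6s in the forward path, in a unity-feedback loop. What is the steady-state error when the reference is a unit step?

The open loop D(s)G(s) has a pole at the origin (type 1), so the static position error constant is infinite and e_ss = 1/(1+∞) = 0.

0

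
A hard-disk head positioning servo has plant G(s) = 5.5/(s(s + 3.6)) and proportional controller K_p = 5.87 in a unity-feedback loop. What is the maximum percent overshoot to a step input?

35%

From 1 + K_pG(s) = 0: s² + 3.6s + 32.29 = 0 ⇒ ω_n = 5.682, ζ = 0.3168.
%OS = 100·exp(−πζ/√(1−ζ²)) = 100·exp(−π·0.3168/√0.8996) = 35%.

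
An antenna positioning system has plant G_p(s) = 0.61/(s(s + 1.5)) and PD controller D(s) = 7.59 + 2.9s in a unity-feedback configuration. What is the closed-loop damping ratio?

Forward path: (7.59 + 2.9s)·0.61/(s(s+1.5)). The closed-loop characteristic equation is s² + (1.5 + 0.61·2.9)s + 0.61·7.59 = 0.
That is s² + 3.269s + 4.63 = 0, so ω_n = 2.152 rad/s and ζ = 3.269/(2·2.152) = 0.7596.

ζ = 0.76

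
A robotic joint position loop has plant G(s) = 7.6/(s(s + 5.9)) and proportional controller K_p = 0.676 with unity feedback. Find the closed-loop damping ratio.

1 + K_p·G(s) = 0 gives s² + 5.9s + 5.138 = 0.
Matching s² + 2ζω_n s + ω_n²: ω_n = √5.138 = 2.267 rad/s and 2ζω_n = 5.9, so ζ = 5.9/(2·2.267) = 1.3.

ζ = 1.3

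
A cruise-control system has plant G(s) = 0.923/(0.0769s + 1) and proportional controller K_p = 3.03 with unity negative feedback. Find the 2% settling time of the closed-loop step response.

Closed loop: T(s) = K_p·G/(1+K_p·G) = 2.797/(0.0769s + 1 + 2.797), with pole at s = −(1 + 2.797)/0.0769 = −49.37.
τ = 1/49.37 = 0.02025 s, so 2% settling time ≈ 4τ = 0.081 s.

T_s ≈ 0.081 s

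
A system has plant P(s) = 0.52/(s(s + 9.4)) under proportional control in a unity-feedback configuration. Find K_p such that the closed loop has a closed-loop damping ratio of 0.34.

K_p = 367

Closed-loop characteristic equation: s² + 9.4s + K_p·0.52 = 0.
So ω_n = √(0.52K_p) and 2ζω_n = 9.4, giving ζ = 9.4/(2√(0.52K_p)).
Setting ζ = 0.34: √(0.52K_p) = 9.4/(2·0.34) = 13.82, so K_p = 191.1/0.52 = 367.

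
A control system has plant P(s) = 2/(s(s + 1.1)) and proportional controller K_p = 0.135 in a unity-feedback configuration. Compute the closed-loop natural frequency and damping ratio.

ω_n = 0.52 rad/s, ζ = 1.06

With unity feedback the closed-loop characteristic equation is s² + 1.1s + 0.135·2 = s² + 1.1s + 0.27 = 0.
Matching s² + 2ζω_n s + ω_n²: ω_n = √0.27 = 0.5196 rad/s and 2ζω_n = 1.1, so ζ = 1.1/(2·0.5196) = 1.06.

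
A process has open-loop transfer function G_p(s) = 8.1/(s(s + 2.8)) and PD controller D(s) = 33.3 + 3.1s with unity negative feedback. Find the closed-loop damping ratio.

ζ = 0.85

Forward path: (33.3 + 3.1s)·8.1/(s(s+2.8)). The closed-loop characteristic equation is s² + (2.8 + 8.1·3.1)s + 8.1·33.3 = 0.
That is s² + 27.91s + 269.7 = 0, so ω_n = 16.42 rad/s and ζ = 27.91/(2·16.42) = 0.8497.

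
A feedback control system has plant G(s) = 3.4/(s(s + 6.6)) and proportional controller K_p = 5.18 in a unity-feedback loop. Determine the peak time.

From 1 + K_pG(s) = 0: s² + 6.6s + 17.61 = 0 ⇒ ω_n = 4.197, ζ = 0.7863.
Damped frequency ω_d = ω_n√(1−ζ²) = 2.593 rad/s, so peak time T_p = π/ω_d = 1.21 s.

T_p = 1.21 s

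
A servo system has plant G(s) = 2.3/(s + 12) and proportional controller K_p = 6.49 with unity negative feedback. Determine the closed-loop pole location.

Closed-loop transfer function: T(s) = K_p·G(s)/(1 + K_p·G(s)) = 14.93/(s + 12 + 14.93) = 14.93/(s + 26.93).
The closed-loop pole is at s = −26.93.

s = -26.93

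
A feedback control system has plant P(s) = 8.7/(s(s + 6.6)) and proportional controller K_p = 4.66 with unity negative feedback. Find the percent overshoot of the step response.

14.9%

The closed-loop denominator s² + 6.6s + 40.54 gives ω_n = √40.54 = 6.367 and ζ = 6.6/(2ω_n) = 0.5183.
%OS = 100·exp(−πζ/√(1−ζ²)) = 100·exp(−π·0.5183/√0.7314) = 14.9%.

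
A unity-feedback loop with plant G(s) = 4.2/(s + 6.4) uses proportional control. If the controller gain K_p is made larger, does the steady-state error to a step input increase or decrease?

decrease

The position error constant K_pos = K_p·G(0) grows with K_p, and e_ss = 1/(1+K_pos) falls.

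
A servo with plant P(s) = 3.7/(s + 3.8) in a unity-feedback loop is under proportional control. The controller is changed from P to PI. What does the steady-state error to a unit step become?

Adding integral action puts a pole at s = 0 in the forward path, raising the system type to 1; a type-1 loop has zero steady-state error to a step.

0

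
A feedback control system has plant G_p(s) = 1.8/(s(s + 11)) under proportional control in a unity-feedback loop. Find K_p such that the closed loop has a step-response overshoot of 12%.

From %OS = 100·exp(−πζ/√(1−ζ²)) = 12%, ζ = −ln(0.12)/√(π²+ln²(0.12)) = 0.5594.
Characteristic equation s² + 11s + 1.8K_p = 0 gives ζ = 11/(2√(1.8K_p)).
Setting ζ = 0.5594: √(1.8K_p) = 11/(2·0.5594) = 9.832, so K_p = 96.66/1.8 = 53.7.

K_p = 53.7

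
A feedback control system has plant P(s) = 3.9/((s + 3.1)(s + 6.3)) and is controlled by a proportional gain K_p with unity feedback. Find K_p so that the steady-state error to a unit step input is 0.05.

Steady-state error for a unit step on this type-0 loop is 1/(1 + K_p·P(0)).
P(0) = 0.1997. Require 1/(1 + K_p·0.1997) = 0.05, so 1 + 0.1997·K_p = 20.
K_p = (20 − 1)/0.1997 = 95.1.

K_p = 95.1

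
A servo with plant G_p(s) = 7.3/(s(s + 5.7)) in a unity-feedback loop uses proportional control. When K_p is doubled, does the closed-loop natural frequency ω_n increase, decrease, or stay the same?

increase

ω_n = √(7.3·K_p), which grows with K_p.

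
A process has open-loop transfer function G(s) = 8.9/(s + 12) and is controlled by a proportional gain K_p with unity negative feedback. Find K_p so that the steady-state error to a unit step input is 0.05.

For a type-0 loop with proportional control, e_ss = 1/(1 + K_p·G(0)).
G(0) = 0.7417. Require 1/(1 + K_p·0.7417) = 0.05, so 1 + 0.7417·K_p = 20.
K_p = (20 − 1)/0.7417 = 25.6.

K_p = 25.6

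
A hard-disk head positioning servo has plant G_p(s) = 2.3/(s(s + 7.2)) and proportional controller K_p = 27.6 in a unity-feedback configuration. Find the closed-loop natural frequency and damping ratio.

ω_n = 7.97 rad/s, ζ = 0.452

With unity feedback the closed-loop characteristic equation is s² + 7.2s + 27.6·2.3 = s² + 7.2s + 63.48 = 0.
Matching s² + 2ζω_n s + ω_n²: ω_n = √63.48 = 7.967 rad/s and 2ζω_n = 7.2, so ζ = 7.2/(2·7.967) = 0.452.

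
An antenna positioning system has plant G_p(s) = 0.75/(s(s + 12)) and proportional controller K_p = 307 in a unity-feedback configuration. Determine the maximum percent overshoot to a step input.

From 1 + K_pG_p(s) = 0: s² + 12s + 230.2 = 0 ⇒ ω_n = 15.17, ζ = 0.3954.
%OS = 100·exp(−πζ/√(1−ζ²)) = 100·exp(−π·0.3954/√0.8436) = 25.9%.

25.9%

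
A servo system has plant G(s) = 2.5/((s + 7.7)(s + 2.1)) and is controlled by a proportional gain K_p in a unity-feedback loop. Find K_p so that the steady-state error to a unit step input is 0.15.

K_p = 36.7

The loop is type 0, so e_ss(step) = 1/(1 + K_pos) with K_pos = K_p·G(0).
G(0) = 0.1546. Require 1/(1 + K_p·0.1546) = 0.15, so 1 + 0.1546·K_p = 6.667.
K_p = (6.667 − 1)/0.1546 = 36.7.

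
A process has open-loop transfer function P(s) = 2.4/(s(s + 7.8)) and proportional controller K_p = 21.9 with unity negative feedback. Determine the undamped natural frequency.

ω_n = 7.25 rad/s

With unity feedback the closed-loop characteristic equation is s² + 7.8s + 21.9·2.4 = s² + 7.8s + 52.56 = 0.
Matching s² + 2ζω_n s + ω_n²: ω_n = √52.56 = 7.25 rad/s and 2ζω_n = 7.8, so ζ = 7.8/(2·7.25) = 0.538.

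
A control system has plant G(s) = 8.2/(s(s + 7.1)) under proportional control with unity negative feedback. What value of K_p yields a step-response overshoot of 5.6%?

From %OS = 100·exp(−πζ/√(1−ζ²)) = 5.6%, ζ = −ln(0.056)/√(π²+ln²(0.056)) = 0.6761.
Characteristic equation s² + 7.1s + 8.2K_p = 0 gives ζ = 7.1/(2√(8.2K_p)).
Setting ζ = 0.6761: √(8.2K_p) = 7.1/(2·0.6761) = 5.251, so K_p = 27.57/8.2 = 3.36.

K_p = 3.36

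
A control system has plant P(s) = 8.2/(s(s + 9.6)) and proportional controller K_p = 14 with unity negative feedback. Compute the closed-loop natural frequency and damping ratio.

ω_n = 10.7 rad/s, ζ = 0.448

With unity feedback the closed-loop characteristic equation is s² + 9.6s + 14·8.2 = s² + 9.6s + 114.8 = 0.
Matching s² + 2ζω_n s + ω_n²: ω_n = √114.8 = 10.71 rad/s and 2ζω_n = 9.6, so ζ = 9.6/(2·10.71) = 0.448.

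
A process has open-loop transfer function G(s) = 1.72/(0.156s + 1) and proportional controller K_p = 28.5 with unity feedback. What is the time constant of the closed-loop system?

τ = 0.00312 s

Closed loop: T(s) = K_p·G/(1+K_p·G) = 49.02/(0.156s + 1 + 49.02), with pole at s = −(1 + 49.02)/0.156 = −320.6.
Closed-loop time constant τ = 1/320.6 = 0.00312 s.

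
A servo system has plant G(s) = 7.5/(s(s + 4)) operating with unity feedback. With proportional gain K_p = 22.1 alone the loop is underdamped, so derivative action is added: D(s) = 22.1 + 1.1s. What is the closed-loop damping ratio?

Forward path: (22.1 + 1.1s)·7.5/(s(s+4)). The closed-loop characteristic equation is s² + (4 + 7.5·1.1)s + 7.5·22.1 = 0.
That is s² + 12.25s + 165.8 = 0, so ω_n = 12.87 rad/s and ζ = 12.25/(2·12.87) = 0.4758.

ζ = 0.476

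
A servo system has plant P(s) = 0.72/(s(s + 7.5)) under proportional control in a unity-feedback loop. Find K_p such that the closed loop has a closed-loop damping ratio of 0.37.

K_p = 143

Closed-loop characteristic equation: s² + 7.5s + K_p·0.72 = 0.
So ω_n = √(0.72K_p) and 2ζω_n = 7.5, giving ζ = 7.5/(2√(0.72K_p)).
Setting ζ = 0.37: √(0.72K_p) = 7.5/(2·0.37) = 10.14, so K_p = 102.7/0.72 = 143.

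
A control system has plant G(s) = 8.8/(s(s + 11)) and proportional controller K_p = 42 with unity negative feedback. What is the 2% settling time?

T_s ≈ 0.727 s

Closed-loop characteristic equation: s² + 11s + 369.6 = 0, so ω_n = 19.22 rad/s and ζ = 11/(2·19.22) = 0.2861.
2% settling time T_s ≈ 4/(ζω_n) = 4/5.5 = 0.727 s.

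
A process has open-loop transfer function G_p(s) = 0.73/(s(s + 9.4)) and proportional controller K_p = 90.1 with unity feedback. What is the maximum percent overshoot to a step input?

10.7%

From 1 + K_pG_p(s) = 0: s² + 9.4s + 65.77 = 0 ⇒ ω_n = 8.11, ζ = 0.5795.
%OS = 100·exp(−πζ/√(1−ζ²)) = 100·exp(−π·0.5795/√0.6641) = 10.7%.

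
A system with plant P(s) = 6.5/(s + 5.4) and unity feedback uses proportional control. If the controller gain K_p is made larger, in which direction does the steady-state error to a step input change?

decrease

The position error constant K_pos = K_p·P(0) grows with K_p, and e_ss = 1/(1+K_pos) falls.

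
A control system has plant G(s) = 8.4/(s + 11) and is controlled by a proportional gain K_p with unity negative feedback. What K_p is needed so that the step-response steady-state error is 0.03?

For a type-0 loop with proportional control, e_ss = 1/(1 + K_p·G(0)).
G(0) = 0.7636. Require 1/(1 + K_p·0.7636) = 0.03, so 1 + 0.7636·K_p = 33.33.
K_p = (33.33 − 1)/0.7636 = 42.3.

K_p = 42.3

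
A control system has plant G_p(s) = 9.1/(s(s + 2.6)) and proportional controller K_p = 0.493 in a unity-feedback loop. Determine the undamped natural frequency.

With unity feedback the closed-loop characteristic equation is s² + 2.6s + 0.493·9.1 = s² + 2.6s + 4.486 = 0.
Matching s² + 2ζω_n s + ω_n²: ω_n = √4.486 = 2.118 rad/s and 2ζω_n = 2.6, so ζ = 2.6/(2·2.118) = 0.614.

ω_n = 2.12 rad/s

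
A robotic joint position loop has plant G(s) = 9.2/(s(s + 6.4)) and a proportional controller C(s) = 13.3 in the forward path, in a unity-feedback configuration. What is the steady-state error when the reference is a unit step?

The open loop C(s)G(s) has a pole at the origin (type 1), so the static position error constant is infinite and e_ss = 1/(1+∞) = 0.

0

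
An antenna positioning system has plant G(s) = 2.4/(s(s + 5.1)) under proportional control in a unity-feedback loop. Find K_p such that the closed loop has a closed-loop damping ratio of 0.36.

K_p = 20.9

Closed-loop characteristic equation: s² + 5.1s + K_p·2.4 = 0.
So ω_n = √(2.4K_p) and 2ζω_n = 5.1, giving ζ = 5.1/(2√(2.4K_p)).
Setting ζ = 0.36: √(2.4K_p) = 5.1/(2·0.36) = 7.083, so K_p = 50.17/2.4 = 20.9.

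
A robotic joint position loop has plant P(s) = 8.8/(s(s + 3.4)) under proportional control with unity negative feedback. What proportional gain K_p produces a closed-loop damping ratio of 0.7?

Closed-loop characteristic equation: s² + 3.4s + K_p·8.8 = 0.
So ω_n = √(8.8K_p) and 2ζω_n = 3.4, giving ζ = 3.4/(2√(8.8K_p)).
Setting ζ = 0.7: √(8.8K_p) = 3.4/(2·0.7) = 2.429, so K_p = 5.898/8.8 = 0.67.

K_p = 0.67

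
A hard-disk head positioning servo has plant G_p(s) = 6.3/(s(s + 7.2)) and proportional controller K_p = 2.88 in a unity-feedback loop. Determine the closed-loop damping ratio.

ζ = 0.845

With unity feedback the closed-loop characteristic equation is s² + 7.2s + 2.88·6.3 = s² + 7.2s + 18.14 = 0.
Matching s² + 2ζω_n s + ω_n²: ω_n = √18.14 = 4.26 rad/s and 2ζω_n = 7.2, so ζ = 7.2/(2·4.26) = 0.845.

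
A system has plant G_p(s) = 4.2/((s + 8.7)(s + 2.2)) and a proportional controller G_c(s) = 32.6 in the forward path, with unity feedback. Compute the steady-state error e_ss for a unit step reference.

The loop is type 0. Static position error constant K_pos = G_c(0)·G_p(0) = 32.6·0.2194 = 7.154.
Steady-state error to a unit step: e_ss = 1/(1+K_pos) = 1/8.154 = 0.123.

0.123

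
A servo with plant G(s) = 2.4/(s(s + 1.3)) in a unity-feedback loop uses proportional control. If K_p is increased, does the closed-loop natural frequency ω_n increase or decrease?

increase

ω_n = √(2.4·K_p), which grows with K_p.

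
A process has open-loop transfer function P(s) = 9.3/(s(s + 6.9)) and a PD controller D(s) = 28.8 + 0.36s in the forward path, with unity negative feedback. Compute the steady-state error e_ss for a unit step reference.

0

The open loop D(s)P(s) has a pole at the origin (type 1), so the static position error constant is infinite and e_ss = 1/(1+∞) = 0.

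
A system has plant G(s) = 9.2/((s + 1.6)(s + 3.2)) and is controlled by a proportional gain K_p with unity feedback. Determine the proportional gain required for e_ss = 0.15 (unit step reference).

Steady-state error for a unit step on this type-0 loop is 1/(1 + K_p·G(0)).
G(0) = 1.797. Require 1/(1 + K_p·1.797) = 0.15, so 1 + 1.797·K_p = 6.667.
K_p = (6.667 − 1)/1.797 = 3.15.

K_p = 3.15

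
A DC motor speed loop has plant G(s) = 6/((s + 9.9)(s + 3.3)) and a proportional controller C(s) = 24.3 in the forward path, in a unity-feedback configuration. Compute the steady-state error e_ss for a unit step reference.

The loop is type 0. Static position error constant K_pos = C(0)·G(0) = 24.3·0.1837 = 4.463.
Steady-state error to a unit step: e_ss = 1/(1+K_pos) = 1/5.463 = 0.183.

0.183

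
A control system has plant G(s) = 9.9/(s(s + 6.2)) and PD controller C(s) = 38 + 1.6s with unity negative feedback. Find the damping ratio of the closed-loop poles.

Forward path: (38 + 1.6s)·9.9/(s(s+6.2)). The closed-loop characteristic equation is s² + (6.2 + 9.9·1.6)s + 9.9·38 = 0.
That is s² + 22.04s + 376.2 = 0, so ω_n = 19.4 rad/s and ζ = 22.04/(2·19.4) = 0.5682.

ζ = 0.568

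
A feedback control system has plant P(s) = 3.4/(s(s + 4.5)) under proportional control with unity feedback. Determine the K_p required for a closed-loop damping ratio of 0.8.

Closed-loop characteristic equation: s² + 4.5s + K_p·3.4 = 0.
So ω_n = √(3.4K_p) and 2ζω_n = 4.5, giving ζ = 4.5/(2√(3.4K_p)).
Setting ζ = 0.8: √(3.4K_p) = 4.5/(2·0.8) = 2.812, so K_p = 7.91/3.4 = 2.33.

K_p = 2.33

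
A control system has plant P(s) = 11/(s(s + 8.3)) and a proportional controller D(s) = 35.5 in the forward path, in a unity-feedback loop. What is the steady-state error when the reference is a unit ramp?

The loop has one pole at the origin (type 1). Velocity error constant K_v = lim_{s→0} s·D(s)P(s) = 35.5·11/8.3 = 47.05.
Steady-state error to a unit ramp: e_ss = 1/K_v = 0.0213.

0.0213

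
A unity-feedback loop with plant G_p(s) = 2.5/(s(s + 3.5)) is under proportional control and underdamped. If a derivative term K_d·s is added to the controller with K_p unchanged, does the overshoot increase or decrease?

decrease

The derivative term adds K·K_d to the s-coefficient of the characteristic equation, raising 2ζω_n while ω_n is unchanged; ζ increases, so overshoot decreases.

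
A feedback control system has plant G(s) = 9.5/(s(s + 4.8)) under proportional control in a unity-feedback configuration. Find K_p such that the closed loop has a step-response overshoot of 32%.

K_p = 5.22

From %OS = 100·exp(−πζ/√(1−ζ²)) = 32%, ζ = −ln(0.32)/√(π²+ln²(0.32)) = 0.341.
Characteristic equation s² + 4.8s + 9.5K_p = 0 gives ζ = 4.8/(2√(9.5K_p)).
Setting ζ = 0.341: √(9.5K_p) = 4.8/(2·0.341) = 7.039, so K_p = 49.55/9.5 = 5.22.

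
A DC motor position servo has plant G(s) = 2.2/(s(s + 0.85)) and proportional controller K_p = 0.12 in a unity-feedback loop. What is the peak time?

The closed-loop denominator s² + 0.85s + 0.264 gives ω_n = √0.264 = 0.5138 and ζ = 0.85/(2ω_n) = 0.8272.
Damped frequency ω_d = ω_n√(1−ζ²) = 0.2887 rad/s, so peak time T_p = π/ω_d = 10.9 s.

T_p = 10.9 s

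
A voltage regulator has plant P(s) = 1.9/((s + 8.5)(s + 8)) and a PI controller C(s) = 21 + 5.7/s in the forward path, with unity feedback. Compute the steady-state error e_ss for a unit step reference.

0

The open loop C(s)P(s) has a pole at the origin (type 1), so the static position error constant is infinite and e_ss = 1/(1+∞) = 0.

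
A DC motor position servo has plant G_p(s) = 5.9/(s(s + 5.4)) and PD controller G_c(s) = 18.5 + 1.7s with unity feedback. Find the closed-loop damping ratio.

Forward path: (18.5 + 1.7s)·5.9/(s(s+5.4)). The closed-loop characteristic equation is s² + (5.4 + 5.9·1.7)s + 5.9·18.5 = 0.
That is s² + 15.43s + 109.2 = 0, so ω_n = 10.45 rad/s and ζ = 15.43/(2·10.45) = 0.7385.

ζ = 0.738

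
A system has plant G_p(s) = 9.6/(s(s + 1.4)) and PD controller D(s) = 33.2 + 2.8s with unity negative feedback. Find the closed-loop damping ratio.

ζ = 0.792

Forward path: (33.2 + 2.8s)·9.6/(s(s+1.4)). The closed-loop characteristic equation is s² + (1.4 + 9.6·2.8)s + 9.6·33.2 = 0.
That is s² + 28.28s + 318.7 = 0, so ω_n = 17.85 rad/s and ζ = 28.28/(2·17.85) = 0.792.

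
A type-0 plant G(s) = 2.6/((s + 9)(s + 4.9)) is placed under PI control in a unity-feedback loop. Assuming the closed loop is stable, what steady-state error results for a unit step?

The PI controller's integrator makes the forward path type 1, so e_ss to a step is zero.

0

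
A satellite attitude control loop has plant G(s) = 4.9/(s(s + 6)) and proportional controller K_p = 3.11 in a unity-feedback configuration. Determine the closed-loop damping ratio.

1 + K_p·G(s) = 0 gives s² + 6s + 15.24 = 0.
So ω_n² = 15.24 ⇒ ω_n = 3.904 rad/s, and ζ = 6/(2ω_n) = 0.768.

ζ = 0.768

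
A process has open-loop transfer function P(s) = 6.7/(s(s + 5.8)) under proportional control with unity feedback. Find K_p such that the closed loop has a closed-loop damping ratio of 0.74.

Closed-loop characteristic equation: s² + 5.8s + K_p·6.7 = 0.
So ω_n = √(6.7K_p) and 2ζω_n = 5.8, giving ζ = 5.8/(2√(6.7K_p)).
Setting ζ = 0.74: √(6.7K_p) = 5.8/(2·0.74) = 3.919, so K_p = 15.36/6.7 = 2.29.

K_p = 2.29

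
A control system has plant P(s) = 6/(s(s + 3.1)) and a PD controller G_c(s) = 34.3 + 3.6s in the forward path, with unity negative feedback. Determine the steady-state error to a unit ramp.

The loop has one pole at the origin (type 1). Velocity error constant K_v = lim_{s→0} s·G_c(s)P(s) = 34.3·6/3.1 = 66.39.
Steady-state error to a unit ramp: e_ss = 1/K_v = 0.0151.

0.0151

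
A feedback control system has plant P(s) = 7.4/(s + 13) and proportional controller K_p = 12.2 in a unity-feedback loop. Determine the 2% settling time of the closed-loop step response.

Closed-loop transfer function: T(s) = K_p·P(s)/(1 + K_p·P(s)) = 90.28/(s + 13 + 90.28) = 90.28/(s + 103.3).
Time constant τ = 1/103.3 = 0.009682 s, so the 2% settling time is about 4τ = 0.0387 s.

T_s ≈ 0.0387 s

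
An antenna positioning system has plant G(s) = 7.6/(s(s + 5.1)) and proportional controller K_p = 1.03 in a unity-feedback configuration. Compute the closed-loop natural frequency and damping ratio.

1 + K_p·G(s) = 0 gives s² + 5.1s + 7.828 = 0.
Matching s² + 2ζω_n s + ω_n²: ω_n = √7.828 = 2.798 rad/s and 2ζω_n = 5.1, so ζ = 5.1/(2·2.798) = 0.911.

ω_n = 2.8 rad/s, ζ = 0.911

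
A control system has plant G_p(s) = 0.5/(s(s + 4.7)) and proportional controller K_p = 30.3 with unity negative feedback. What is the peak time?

The closed-loop denominator s² + 4.7s + 15.15 gives ω_n = √15.15 = 3.892 and ζ = 4.7/(2ω_n) = 0.6038.
Damped frequency ω_d = ω_n√(1−ζ²) = 3.103 rad/s, so peak time T_p = π/ω_d = 1.01 s.

T_p = 1.01 s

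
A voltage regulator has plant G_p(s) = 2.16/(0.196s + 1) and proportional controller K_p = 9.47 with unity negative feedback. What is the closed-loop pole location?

s = -109.5

Closed loop: T(s) = K_p·G_p/(1+K_p·G_p) = 20.46/(0.196s + 1 + 20.46), with pole at s = −(1 + 20.46)/0.196 = −109.5.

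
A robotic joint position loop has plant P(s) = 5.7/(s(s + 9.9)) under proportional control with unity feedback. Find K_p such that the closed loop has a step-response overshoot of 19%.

From %OS = 100·exp(−πζ/√(1−ζ²)) = 19%, ζ = −ln(0.19)/√(π²+ln²(0.19)) = 0.4673.
Characteristic equation s² + 9.9s + 5.7K_p = 0 gives ζ = 9.9/(2√(5.7K_p)).
Setting ζ = 0.4673: √(5.7K_p) = 9.9/(2·0.4673) = 10.59, so K_p = 112.2/5.7 = 19.7.

K_p = 19.7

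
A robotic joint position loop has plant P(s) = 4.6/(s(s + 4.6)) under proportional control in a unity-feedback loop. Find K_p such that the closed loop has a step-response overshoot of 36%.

From %OS = 100·exp(−πζ/√(1−ζ²)) = 36%, ζ = −ln(0.36)/√(π²+ln²(0.36)) = 0.3093.
Characteristic equation s² + 4.6s + 4.6K_p = 0 gives ζ = 4.6/(2√(4.6K_p)).
Setting ζ = 0.3093: √(4.6K_p) = 4.6/(2·0.3093) = 7.437, so K_p = 55.31/4.6 = 12.

K_p = 12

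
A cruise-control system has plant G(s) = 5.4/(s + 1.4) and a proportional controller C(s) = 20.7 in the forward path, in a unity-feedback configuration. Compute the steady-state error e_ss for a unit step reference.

0.0124

The loop is type 0. Static position error constant K_pos = C(0)·G(0) = 20.7·3.857 = 79.84.
Steady-state error to a unit step: e_ss = 1/(1+K_pos) = 1/80.84 = 0.0124.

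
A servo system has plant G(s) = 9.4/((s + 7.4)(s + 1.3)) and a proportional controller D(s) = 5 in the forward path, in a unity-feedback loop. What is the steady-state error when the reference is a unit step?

The loop is type 0. Static position error constant K_pos = D(0)·G(0) = 5·0.9771 = 4.886.
Steady-state error to a unit step: e_ss = 1/(1+K_pos) = 1/5.886 = 0.17.

0.17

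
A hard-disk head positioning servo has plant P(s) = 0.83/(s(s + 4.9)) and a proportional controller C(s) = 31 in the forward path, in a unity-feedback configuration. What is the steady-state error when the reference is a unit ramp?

The loop has one pole at the origin (type 1). Velocity error constant K_v = lim_{s→0} s·C(s)P(s) = 31·0.83/4.9 = 5.251.
Steady-state error to a unit ramp: e_ss = 1/K_v = 0.19.

0.19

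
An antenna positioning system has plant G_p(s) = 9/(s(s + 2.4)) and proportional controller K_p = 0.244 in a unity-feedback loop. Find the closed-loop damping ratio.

ζ = 0.81

With unity feedback the closed-loop characteristic equation is s² + 2.4s + 0.244·9 = s² + 2.4s + 2.196 = 0.
Matching s² + 2ζω_n s + ω_n²: ω_n = √2.196 = 1.482 rad/s and 2ζω_n = 2.4, so ζ = 2.4/(2·1.482) = 0.81.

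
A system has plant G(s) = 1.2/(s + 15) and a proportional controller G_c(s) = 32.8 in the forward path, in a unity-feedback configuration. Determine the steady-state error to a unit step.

0.276

The loop is type 0. Static position error constant K_pos = G_c(0)·G(0) = 32.8·0.08 = 2.624.
Steady-state error to a unit step: e_ss = 1/(1+K_pos) = 1/3.624 = 0.276.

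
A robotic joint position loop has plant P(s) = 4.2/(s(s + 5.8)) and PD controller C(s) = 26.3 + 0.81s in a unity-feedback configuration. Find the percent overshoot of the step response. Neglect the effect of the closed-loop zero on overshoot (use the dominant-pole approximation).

Forward path: (26.3 + 0.81s)·4.2/(s(s+5.8)). The closed-loop characteristic equation is s² + (5.8 + 4.2·0.81)s + 4.2·26.3 = 0.
That is s² + 9.202s + 110.5 = 0, so ω_n = 10.51 rad/s and ζ = 9.202/(2·10.51) = 0.4378.
%OS = 100·exp(−πζ/√(1−ζ²)) = 21.7%.

21.7%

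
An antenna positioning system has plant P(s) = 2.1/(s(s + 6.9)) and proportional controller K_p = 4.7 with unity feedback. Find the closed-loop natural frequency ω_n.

With unity feedback the closed-loop characteristic equation is s² + 6.9s + 4.7·2.1 = s² + 6.9s + 9.87 = 0.
So ω_n² = 9.87 ⇒ ω_n = 3.142 rad/s, and ζ = 6.9/(2ω_n) = 1.1.

ω_n = 3.14 rad/s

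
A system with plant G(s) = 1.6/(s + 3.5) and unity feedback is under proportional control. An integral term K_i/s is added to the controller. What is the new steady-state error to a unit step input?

The integrator makes K_pos = lim_{s→0} C(s)G(s) infinite, so e_ss = 1/(1+K_pos) = 0.

0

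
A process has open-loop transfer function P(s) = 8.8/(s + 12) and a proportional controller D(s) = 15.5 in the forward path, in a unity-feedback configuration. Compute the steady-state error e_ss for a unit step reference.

0.0809

The loop is type 0. Static position error constant K_pos = D(0)·P(0) = 15.5·0.7333 = 11.37.
Steady-state error to a unit step: e_ss = 1/(1+K_pos) = 1/12.37 = 0.0809.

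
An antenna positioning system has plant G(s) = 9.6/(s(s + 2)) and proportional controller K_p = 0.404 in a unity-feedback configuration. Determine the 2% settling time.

T_s ≈ 4 s

From 1 + K_pG(s) = 0: s² + 2s + 3.878 = 0 ⇒ ω_n = 1.969, ζ = 0.5078.
2% settling time T_s ≈ 4/(ζω_n) = 4/1 = 4 s.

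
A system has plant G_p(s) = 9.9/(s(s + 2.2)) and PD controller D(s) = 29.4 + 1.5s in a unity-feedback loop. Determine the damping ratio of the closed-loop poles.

Forward path: (29.4 + 1.5s)·9.9/(s(s+2.2)). The closed-loop characteristic equation is s² + (2.2 + 9.9·1.5)s + 9.9·29.4 = 0.
That is s² + 17.05s + 291.1 = 0, so ω_n = 17.06 rad/s and ζ = 17.05/(2·17.06) = 0.4997.

ζ = 0.5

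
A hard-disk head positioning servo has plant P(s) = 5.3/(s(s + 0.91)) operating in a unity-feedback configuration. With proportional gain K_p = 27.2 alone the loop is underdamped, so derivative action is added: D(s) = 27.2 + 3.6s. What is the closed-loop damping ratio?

Forward path: (27.2 + 3.6s)·5.3/(s(s+0.91)). The closed-loop characteristic equation is s² + (0.91 + 5.3·3.6)s + 5.3·27.2 = 0.
That is s² + 19.99s + 144.2 = 0, so ω_n = 12.01 rad/s and ζ = 19.99/(2·12.01) = 0.8325.

ζ = 0.832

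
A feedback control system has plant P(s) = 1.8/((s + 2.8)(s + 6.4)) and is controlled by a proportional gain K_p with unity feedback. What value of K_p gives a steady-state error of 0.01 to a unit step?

Steady-state error for a unit step on this type-0 loop is 1/(1 + K_p·P(0)).
P(0) = 0.1004. Require 1/(1 + K_p·0.1004) = 0.01, so 1 + 0.1004·K_p = 100.
K_p = (100 − 1)/0.1004 = 986.

K_p = 986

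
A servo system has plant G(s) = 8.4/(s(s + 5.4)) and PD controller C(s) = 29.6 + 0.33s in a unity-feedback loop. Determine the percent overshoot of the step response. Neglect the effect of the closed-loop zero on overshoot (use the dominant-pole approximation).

Forward path: (29.6 + 0.33s)·8.4/(s(s+5.4)). The closed-loop characteristic equation is s² + (5.4 + 8.4·0.33)s + 8.4·29.6 = 0.
That is s² + 8.172s + 248.6 = 0, so ω_n = 15.77 rad/s and ζ = 8.172/(2·15.77) = 0.2591.
%OS = 100·exp(−πζ/√(1−ζ²)) = 43%.

43%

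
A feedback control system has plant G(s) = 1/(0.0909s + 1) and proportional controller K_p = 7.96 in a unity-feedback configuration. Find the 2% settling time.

Closed loop: T(s) = K_p·G/(1+K_p·G) = 7.96/(0.0909s + 1 + 7.96), with pole at s = −(1 + 7.96)/0.0909 = −98.57.
τ = 1/98.57 = 0.01015 s, so 2% settling time ≈ 4τ = 0.0406 s.

T_s ≈ 0.0406 s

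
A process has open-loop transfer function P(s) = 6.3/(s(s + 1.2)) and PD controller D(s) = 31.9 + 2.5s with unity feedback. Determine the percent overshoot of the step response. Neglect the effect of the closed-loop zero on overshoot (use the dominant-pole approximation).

9.6%

Forward path: (31.9 + 2.5s)·6.3/(s(s+1.2)). The closed-loop characteristic equation is s² + (1.2 + 6.3·2.5)s + 6.3·31.9 = 0.
That is s² + 16.95s + 201 = 0, so ω_n = 14.18 rad/s and ζ = 16.95/(2·14.18) = 0.5978.
%OS = 100·exp(−πζ/√(1−ζ²)) = 9.6%.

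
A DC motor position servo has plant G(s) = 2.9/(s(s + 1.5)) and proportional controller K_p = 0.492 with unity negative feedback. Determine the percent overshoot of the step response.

Closed-loop characteristic equation: s² + 1.5s + 1.427 = 0, so ω_n = 1.194 rad/s and ζ = 1.5/(2·1.194) = 0.6279.
%OS = 100·exp(−πζ/√(1−ζ²)) = 100·exp(−π·0.6279/√0.6058) = 7.93%.

7.93%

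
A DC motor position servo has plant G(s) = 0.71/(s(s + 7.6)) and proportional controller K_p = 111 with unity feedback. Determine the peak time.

T_p = 0.392 s

Closed-loop characteristic equation: s² + 7.6s + 78.81 = 0, so ω_n = 8.877 rad/s and ζ = 7.6/(2·8.877) = 0.428.
Damped frequency ω_d = ω_n√(1−ζ²) = 8.023 rad/s, so peak time T_p = π/ω_d = 0.392 s.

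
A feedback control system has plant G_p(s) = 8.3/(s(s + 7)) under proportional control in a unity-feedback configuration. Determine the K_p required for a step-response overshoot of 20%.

K_p = 7.1

From %OS = 100·exp(−πζ/√(1−ζ²)) = 20%, ζ = −ln(0.2)/√(π²+ln²(0.2)) = 0.4559.
Characteristic equation s² + 7s + 8.3K_p = 0 gives ζ = 7/(2√(8.3K_p)).
Setting ζ = 0.4559: √(8.3K_p) = 7/(2·0.4559) = 7.676, so K_p = 58.93/8.3 = 7.1.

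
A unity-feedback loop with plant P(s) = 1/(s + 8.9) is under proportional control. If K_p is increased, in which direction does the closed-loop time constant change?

Closed-loop pole is at s = −(8.9+K_p·1); larger K_p moves it further left, so τ = 1/(8.9+K_p·1) decreases.

decrease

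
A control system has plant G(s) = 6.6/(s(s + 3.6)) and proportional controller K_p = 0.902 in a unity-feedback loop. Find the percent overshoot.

3.23%

The closed-loop denominator s² + 3.6s + 5.953 gives ω_n = √5.953 = 2.44 and ζ = 3.6/(2ω_n) = 0.7377.
%OS = 100·exp(−πζ/√(1−ζ²)) = 100·exp(−π·0.7377/√0.4558) = 3.23%.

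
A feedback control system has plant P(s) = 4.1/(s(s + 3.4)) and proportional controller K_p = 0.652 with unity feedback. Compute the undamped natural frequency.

With unity feedback the closed-loop characteristic equation is s² + 3.4s + 0.652·4.1 = s² + 3.4s + 2.673 = 0.
Matching s² + 2ζω_n s + ω_n²: ω_n = √2.673 = 1.635 rad/s and 2ζω_n = 3.4, so ζ = 3.4/(2·1.635) = 1.04.

ω_n = 1.63 rad/s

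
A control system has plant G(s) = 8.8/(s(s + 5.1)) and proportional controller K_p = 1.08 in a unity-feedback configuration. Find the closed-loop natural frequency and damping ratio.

1 + K_p·G(s) = 0 gives s² + 5.1s + 9.504 = 0.
Matching s² + 2ζω_n s + ω_n²: ω_n = √9.504 = 3.083 rad/s and 2ζω_n = 5.1, so ζ = 5.1/(2·3.083) = 0.827.

ω_n = 3.08 rad/s, ζ = 0.827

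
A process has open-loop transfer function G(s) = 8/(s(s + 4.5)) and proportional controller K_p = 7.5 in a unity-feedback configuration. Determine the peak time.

From 1 + K_pG(s) = 0: s² + 4.5s + 60 = 0 ⇒ ω_n = 7.746, ζ = 0.2905.
Damped frequency ω_d = ω_n√(1−ζ²) = 7.412 rad/s, so peak time T_p = π/ω_d = 0.424 s.

T_p = 0.424 s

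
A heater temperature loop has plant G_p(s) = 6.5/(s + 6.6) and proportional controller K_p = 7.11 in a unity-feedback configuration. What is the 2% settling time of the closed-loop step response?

T_s ≈ 0.0757 s

Closed-loop transfer function: T(s) = K_p·G_p(s)/(1 + K_p·G_p(s)) = 46.22/(s + 6.6 + 46.22) = 46.22/(s + 52.82).
Time constant τ = 1/52.82 = 0.01893 s, so the 2% settling time is about 4τ = 0.0757 s.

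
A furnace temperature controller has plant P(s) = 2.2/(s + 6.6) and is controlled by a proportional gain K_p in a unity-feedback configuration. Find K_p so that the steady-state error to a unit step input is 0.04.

Steady-state error for a unit step on this type-0 loop is 1/(1 + K_p·P(0)).
P(0) = 0.3333. Require 1/(1 + K_p·0.3333) = 0.04, so 1 + 0.3333·K_p = 25.
K_p = (25 − 1)/0.3333 = 72.

K_p = 72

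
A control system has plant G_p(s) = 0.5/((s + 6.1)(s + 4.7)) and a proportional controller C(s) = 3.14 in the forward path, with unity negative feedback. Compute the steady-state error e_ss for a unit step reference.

The loop is type 0. Static position error constant K_pos = C(0)·G_p(0) = 3.14·0.01744 = 0.05476.
Steady-state error to a unit step: e_ss = 1/(1+K_pos) = 1/1.055 = 0.948.

0.948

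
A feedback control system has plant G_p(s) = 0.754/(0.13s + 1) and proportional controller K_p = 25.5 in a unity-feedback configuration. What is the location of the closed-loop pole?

Closed loop: T(s) = K_p·G_p/(1+K_p·G_p) = 19.23/(0.13s + 1 + 19.23), with pole at s = −(1 + 19.23)/0.13 = −155.6.

s = -155.6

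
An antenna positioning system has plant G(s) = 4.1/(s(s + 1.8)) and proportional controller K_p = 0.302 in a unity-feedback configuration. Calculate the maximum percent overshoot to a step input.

The closed-loop denominator s² + 1.8s + 1.238 gives ω_n = √1.238 = 1.113 and ζ = 1.8/(2ω_n) = 0.8088.
%OS = 100·exp(−πζ/√(1−ζ²)) = 100·exp(−π·0.8088/√0.3458) = 1.33%.

1.33%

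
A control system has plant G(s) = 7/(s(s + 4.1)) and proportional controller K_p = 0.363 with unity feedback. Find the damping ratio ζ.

1 + K_p·G(s) = 0 gives s² + 4.1s + 2.541 = 0.
Matching s² + 2ζω_n s + ω_n²: ω_n = √2.541 = 1.594 rad/s and 2ζω_n = 4.1, so ζ = 4.1/(2·1.594) = 1.29.

ζ = 1.29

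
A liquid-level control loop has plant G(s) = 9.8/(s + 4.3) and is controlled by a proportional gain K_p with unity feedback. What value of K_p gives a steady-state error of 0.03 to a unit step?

Steady-state error for a unit step on this type-0 loop is 1/(1 + K_p·G(0)).
G(0) = 2.279. Require 1/(1 + K_p·2.279) = 0.03, so 1 + 2.279·K_p = 33.33.
K_p = (33.33 − 1)/2.279 = 14.2.

K_p = 14.2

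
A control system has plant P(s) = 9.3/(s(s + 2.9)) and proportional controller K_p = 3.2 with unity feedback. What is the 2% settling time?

The closed-loop denominator s² + 2.9s + 29.76 gives ω_n = √29.76 = 5.455 and ζ = 2.9/(2ω_n) = 0.2658.
2% settling time T_s ≈ 4/(ζω_n) = 4/1.45 = 2.76 s.

T_s ≈ 2.76 s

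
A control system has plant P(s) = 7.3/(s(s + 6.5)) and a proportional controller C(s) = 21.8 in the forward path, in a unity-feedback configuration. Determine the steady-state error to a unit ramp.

0.0408

The loop has one pole at the origin (type 1). Velocity error constant K_v = lim_{s→0} s·C(s)P(s) = 21.8·7.3/6.5 = 24.48.
Steady-state error to a unit ramp: e_ss = 1/K_v = 0.0408.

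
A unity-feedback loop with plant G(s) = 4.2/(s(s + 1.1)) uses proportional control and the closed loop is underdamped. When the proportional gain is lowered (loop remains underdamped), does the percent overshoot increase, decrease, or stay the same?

decrease

ζ = 1.1/(2√(4.2K_p)) rises as K_p falls; higher damping means less overshoot.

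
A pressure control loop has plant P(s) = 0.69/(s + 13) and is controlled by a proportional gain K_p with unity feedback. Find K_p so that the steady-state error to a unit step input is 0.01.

K_p = 1870

The loop is type 0, so e_ss(step) = 1/(1 + K_pos) with K_pos = K_p·P(0).
P(0) = 0.05308. Require 1/(1 + K_p·0.05308) = 0.01, so 1 + 0.05308·K_p = 100.
K_p = (100 − 1)/0.05308 = 1870.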